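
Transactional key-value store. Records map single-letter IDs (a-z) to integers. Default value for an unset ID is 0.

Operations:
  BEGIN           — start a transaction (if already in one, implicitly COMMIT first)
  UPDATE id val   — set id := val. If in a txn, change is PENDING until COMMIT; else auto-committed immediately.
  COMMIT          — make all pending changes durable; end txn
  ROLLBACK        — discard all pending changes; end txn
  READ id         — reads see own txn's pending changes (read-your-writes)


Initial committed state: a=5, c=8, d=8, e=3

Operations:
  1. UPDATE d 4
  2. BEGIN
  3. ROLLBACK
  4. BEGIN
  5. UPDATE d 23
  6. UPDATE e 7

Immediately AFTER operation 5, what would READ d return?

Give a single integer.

Initial committed: {a=5, c=8, d=8, e=3}
Op 1: UPDATE d=4 (auto-commit; committed d=4)
Op 2: BEGIN: in_txn=True, pending={}
Op 3: ROLLBACK: discarded pending []; in_txn=False
Op 4: BEGIN: in_txn=True, pending={}
Op 5: UPDATE d=23 (pending; pending now {d=23})
After op 5: visible(d) = 23 (pending={d=23}, committed={a=5, c=8, d=4, e=3})

Answer: 23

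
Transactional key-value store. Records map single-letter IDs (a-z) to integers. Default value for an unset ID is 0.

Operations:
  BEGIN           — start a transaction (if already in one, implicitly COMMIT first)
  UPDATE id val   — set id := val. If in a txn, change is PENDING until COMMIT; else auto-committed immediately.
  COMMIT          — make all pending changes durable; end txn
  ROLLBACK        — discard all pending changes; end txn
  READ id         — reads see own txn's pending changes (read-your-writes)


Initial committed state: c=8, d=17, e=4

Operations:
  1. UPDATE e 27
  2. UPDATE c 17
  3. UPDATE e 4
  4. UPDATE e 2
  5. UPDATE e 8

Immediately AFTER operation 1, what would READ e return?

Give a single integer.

Answer: 27

Derivation:
Initial committed: {c=8, d=17, e=4}
Op 1: UPDATE e=27 (auto-commit; committed e=27)
After op 1: visible(e) = 27 (pending={}, committed={c=8, d=17, e=27})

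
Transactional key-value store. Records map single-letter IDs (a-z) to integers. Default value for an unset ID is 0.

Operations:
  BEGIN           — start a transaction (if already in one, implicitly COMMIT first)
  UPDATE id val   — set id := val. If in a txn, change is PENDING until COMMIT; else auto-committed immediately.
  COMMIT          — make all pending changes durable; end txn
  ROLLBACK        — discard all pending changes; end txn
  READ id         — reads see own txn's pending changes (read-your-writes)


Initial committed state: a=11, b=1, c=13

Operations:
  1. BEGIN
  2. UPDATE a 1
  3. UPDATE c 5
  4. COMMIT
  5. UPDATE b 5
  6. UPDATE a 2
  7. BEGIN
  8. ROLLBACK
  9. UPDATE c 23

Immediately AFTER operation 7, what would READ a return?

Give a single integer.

Initial committed: {a=11, b=1, c=13}
Op 1: BEGIN: in_txn=True, pending={}
Op 2: UPDATE a=1 (pending; pending now {a=1})
Op 3: UPDATE c=5 (pending; pending now {a=1, c=5})
Op 4: COMMIT: merged ['a', 'c'] into committed; committed now {a=1, b=1, c=5}
Op 5: UPDATE b=5 (auto-commit; committed b=5)
Op 6: UPDATE a=2 (auto-commit; committed a=2)
Op 7: BEGIN: in_txn=True, pending={}
After op 7: visible(a) = 2 (pending={}, committed={a=2, b=5, c=5})

Answer: 2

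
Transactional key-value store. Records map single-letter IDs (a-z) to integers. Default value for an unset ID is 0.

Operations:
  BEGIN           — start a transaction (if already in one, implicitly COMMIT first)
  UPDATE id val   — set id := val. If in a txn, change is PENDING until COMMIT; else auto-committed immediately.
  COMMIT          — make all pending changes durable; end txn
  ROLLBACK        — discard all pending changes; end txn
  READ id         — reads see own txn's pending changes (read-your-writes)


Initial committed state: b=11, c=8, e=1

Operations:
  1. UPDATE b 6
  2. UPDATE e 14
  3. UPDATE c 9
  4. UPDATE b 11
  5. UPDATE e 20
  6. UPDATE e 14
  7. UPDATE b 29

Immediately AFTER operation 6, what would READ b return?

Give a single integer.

Answer: 11

Derivation:
Initial committed: {b=11, c=8, e=1}
Op 1: UPDATE b=6 (auto-commit; committed b=6)
Op 2: UPDATE e=14 (auto-commit; committed e=14)
Op 3: UPDATE c=9 (auto-commit; committed c=9)
Op 4: UPDATE b=11 (auto-commit; committed b=11)
Op 5: UPDATE e=20 (auto-commit; committed e=20)
Op 6: UPDATE e=14 (auto-commit; committed e=14)
After op 6: visible(b) = 11 (pending={}, committed={b=11, c=9, e=14})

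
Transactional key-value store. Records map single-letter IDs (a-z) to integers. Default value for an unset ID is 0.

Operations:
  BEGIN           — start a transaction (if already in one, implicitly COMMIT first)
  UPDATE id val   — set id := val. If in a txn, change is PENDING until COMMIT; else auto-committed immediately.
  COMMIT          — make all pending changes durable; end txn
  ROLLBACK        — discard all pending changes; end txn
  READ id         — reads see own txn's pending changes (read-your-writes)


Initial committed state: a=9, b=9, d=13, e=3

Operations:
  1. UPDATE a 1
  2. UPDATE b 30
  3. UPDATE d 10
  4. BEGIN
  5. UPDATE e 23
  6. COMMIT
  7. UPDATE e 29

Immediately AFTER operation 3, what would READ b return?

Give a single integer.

Answer: 30

Derivation:
Initial committed: {a=9, b=9, d=13, e=3}
Op 1: UPDATE a=1 (auto-commit; committed a=1)
Op 2: UPDATE b=30 (auto-commit; committed b=30)
Op 3: UPDATE d=10 (auto-commit; committed d=10)
After op 3: visible(b) = 30 (pending={}, committed={a=1, b=30, d=10, e=3})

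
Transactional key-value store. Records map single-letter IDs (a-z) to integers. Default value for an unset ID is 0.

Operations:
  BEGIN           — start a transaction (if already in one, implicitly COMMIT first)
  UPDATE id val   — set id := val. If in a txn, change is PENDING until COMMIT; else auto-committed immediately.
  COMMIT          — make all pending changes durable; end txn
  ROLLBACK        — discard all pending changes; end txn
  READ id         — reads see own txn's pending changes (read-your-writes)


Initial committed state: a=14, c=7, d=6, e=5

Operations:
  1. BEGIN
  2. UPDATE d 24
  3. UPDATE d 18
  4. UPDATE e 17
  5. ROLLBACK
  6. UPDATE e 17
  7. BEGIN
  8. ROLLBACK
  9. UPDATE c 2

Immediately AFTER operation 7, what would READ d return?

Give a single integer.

Initial committed: {a=14, c=7, d=6, e=5}
Op 1: BEGIN: in_txn=True, pending={}
Op 2: UPDATE d=24 (pending; pending now {d=24})
Op 3: UPDATE d=18 (pending; pending now {d=18})
Op 4: UPDATE e=17 (pending; pending now {d=18, e=17})
Op 5: ROLLBACK: discarded pending ['d', 'e']; in_txn=False
Op 6: UPDATE e=17 (auto-commit; committed e=17)
Op 7: BEGIN: in_txn=True, pending={}
After op 7: visible(d) = 6 (pending={}, committed={a=14, c=7, d=6, e=17})

Answer: 6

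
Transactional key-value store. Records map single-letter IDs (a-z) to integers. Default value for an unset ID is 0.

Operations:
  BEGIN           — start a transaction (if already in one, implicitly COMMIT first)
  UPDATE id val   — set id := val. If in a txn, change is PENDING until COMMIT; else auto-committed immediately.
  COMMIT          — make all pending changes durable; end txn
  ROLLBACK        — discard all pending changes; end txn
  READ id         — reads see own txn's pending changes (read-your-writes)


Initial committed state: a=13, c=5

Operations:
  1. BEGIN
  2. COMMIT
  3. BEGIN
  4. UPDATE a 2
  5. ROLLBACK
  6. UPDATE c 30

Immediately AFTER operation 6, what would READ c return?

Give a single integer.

Initial committed: {a=13, c=5}
Op 1: BEGIN: in_txn=True, pending={}
Op 2: COMMIT: merged [] into committed; committed now {a=13, c=5}
Op 3: BEGIN: in_txn=True, pending={}
Op 4: UPDATE a=2 (pending; pending now {a=2})
Op 5: ROLLBACK: discarded pending ['a']; in_txn=False
Op 6: UPDATE c=30 (auto-commit; committed c=30)
After op 6: visible(c) = 30 (pending={}, committed={a=13, c=30})

Answer: 30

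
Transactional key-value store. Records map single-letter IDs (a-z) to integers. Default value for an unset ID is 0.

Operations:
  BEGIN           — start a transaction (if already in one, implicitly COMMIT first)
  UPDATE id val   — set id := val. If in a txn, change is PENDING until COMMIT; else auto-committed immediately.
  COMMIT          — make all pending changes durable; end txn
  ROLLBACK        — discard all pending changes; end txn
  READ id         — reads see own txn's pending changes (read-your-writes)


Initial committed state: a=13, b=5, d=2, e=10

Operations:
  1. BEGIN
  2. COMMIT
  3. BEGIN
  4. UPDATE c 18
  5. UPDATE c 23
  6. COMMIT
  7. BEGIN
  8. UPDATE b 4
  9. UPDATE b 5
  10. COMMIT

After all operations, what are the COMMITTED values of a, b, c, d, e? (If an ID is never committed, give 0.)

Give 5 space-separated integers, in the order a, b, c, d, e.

Initial committed: {a=13, b=5, d=2, e=10}
Op 1: BEGIN: in_txn=True, pending={}
Op 2: COMMIT: merged [] into committed; committed now {a=13, b=5, d=2, e=10}
Op 3: BEGIN: in_txn=True, pending={}
Op 4: UPDATE c=18 (pending; pending now {c=18})
Op 5: UPDATE c=23 (pending; pending now {c=23})
Op 6: COMMIT: merged ['c'] into committed; committed now {a=13, b=5, c=23, d=2, e=10}
Op 7: BEGIN: in_txn=True, pending={}
Op 8: UPDATE b=4 (pending; pending now {b=4})
Op 9: UPDATE b=5 (pending; pending now {b=5})
Op 10: COMMIT: merged ['b'] into committed; committed now {a=13, b=5, c=23, d=2, e=10}
Final committed: {a=13, b=5, c=23, d=2, e=10}

Answer: 13 5 23 2 10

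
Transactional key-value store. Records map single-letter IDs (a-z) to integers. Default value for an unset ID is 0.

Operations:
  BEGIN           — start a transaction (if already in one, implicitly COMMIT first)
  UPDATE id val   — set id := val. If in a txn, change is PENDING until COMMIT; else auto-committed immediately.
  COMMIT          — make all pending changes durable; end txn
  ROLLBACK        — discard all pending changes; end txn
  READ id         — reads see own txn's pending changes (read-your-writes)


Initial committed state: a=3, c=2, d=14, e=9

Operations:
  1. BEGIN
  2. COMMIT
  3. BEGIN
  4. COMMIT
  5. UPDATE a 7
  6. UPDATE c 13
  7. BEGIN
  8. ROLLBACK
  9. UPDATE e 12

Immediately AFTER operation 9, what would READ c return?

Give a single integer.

Initial committed: {a=3, c=2, d=14, e=9}
Op 1: BEGIN: in_txn=True, pending={}
Op 2: COMMIT: merged [] into committed; committed now {a=3, c=2, d=14, e=9}
Op 3: BEGIN: in_txn=True, pending={}
Op 4: COMMIT: merged [] into committed; committed now {a=3, c=2, d=14, e=9}
Op 5: UPDATE a=7 (auto-commit; committed a=7)
Op 6: UPDATE c=13 (auto-commit; committed c=13)
Op 7: BEGIN: in_txn=True, pending={}
Op 8: ROLLBACK: discarded pending []; in_txn=False
Op 9: UPDATE e=12 (auto-commit; committed e=12)
After op 9: visible(c) = 13 (pending={}, committed={a=7, c=13, d=14, e=12})

Answer: 13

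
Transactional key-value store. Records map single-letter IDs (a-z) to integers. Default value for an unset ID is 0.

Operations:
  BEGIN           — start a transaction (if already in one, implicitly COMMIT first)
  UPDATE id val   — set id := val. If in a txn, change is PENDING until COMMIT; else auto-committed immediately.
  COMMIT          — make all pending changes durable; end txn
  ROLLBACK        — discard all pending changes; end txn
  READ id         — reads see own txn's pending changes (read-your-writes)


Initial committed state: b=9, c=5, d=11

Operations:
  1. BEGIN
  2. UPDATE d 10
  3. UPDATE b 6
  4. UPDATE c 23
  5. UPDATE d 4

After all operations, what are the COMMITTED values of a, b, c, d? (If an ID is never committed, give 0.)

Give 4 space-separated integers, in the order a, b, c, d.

Initial committed: {b=9, c=5, d=11}
Op 1: BEGIN: in_txn=True, pending={}
Op 2: UPDATE d=10 (pending; pending now {d=10})
Op 3: UPDATE b=6 (pending; pending now {b=6, d=10})
Op 4: UPDATE c=23 (pending; pending now {b=6, c=23, d=10})
Op 5: UPDATE d=4 (pending; pending now {b=6, c=23, d=4})
Final committed: {b=9, c=5, d=11}

Answer: 0 9 5 11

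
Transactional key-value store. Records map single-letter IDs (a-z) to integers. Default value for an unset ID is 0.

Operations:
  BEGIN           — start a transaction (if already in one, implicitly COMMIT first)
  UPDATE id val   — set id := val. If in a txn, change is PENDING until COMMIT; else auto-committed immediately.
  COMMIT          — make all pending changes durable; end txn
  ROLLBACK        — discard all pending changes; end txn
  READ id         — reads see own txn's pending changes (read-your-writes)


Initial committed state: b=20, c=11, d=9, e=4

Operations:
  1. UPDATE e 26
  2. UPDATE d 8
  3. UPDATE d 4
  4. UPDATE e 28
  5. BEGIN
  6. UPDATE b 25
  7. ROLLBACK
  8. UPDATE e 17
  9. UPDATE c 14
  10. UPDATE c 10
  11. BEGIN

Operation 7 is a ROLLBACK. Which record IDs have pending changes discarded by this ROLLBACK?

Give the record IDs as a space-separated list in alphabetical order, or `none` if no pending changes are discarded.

Initial committed: {b=20, c=11, d=9, e=4}
Op 1: UPDATE e=26 (auto-commit; committed e=26)
Op 2: UPDATE d=8 (auto-commit; committed d=8)
Op 3: UPDATE d=4 (auto-commit; committed d=4)
Op 4: UPDATE e=28 (auto-commit; committed e=28)
Op 5: BEGIN: in_txn=True, pending={}
Op 6: UPDATE b=25 (pending; pending now {b=25})
Op 7: ROLLBACK: discarded pending ['b']; in_txn=False
Op 8: UPDATE e=17 (auto-commit; committed e=17)
Op 9: UPDATE c=14 (auto-commit; committed c=14)
Op 10: UPDATE c=10 (auto-commit; committed c=10)
Op 11: BEGIN: in_txn=True, pending={}
ROLLBACK at op 7 discards: ['b']

Answer: b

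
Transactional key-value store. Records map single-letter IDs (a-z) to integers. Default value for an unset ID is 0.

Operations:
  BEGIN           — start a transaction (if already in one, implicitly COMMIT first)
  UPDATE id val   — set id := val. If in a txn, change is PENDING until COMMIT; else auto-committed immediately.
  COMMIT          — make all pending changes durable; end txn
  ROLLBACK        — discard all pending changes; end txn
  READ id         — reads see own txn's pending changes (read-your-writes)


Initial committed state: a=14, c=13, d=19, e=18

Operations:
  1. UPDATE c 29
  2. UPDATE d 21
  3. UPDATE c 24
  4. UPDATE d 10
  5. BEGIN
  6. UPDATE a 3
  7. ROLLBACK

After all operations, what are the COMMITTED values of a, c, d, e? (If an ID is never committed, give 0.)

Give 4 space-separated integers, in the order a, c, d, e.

Answer: 14 24 10 18

Derivation:
Initial committed: {a=14, c=13, d=19, e=18}
Op 1: UPDATE c=29 (auto-commit; committed c=29)
Op 2: UPDATE d=21 (auto-commit; committed d=21)
Op 3: UPDATE c=24 (auto-commit; committed c=24)
Op 4: UPDATE d=10 (auto-commit; committed d=10)
Op 5: BEGIN: in_txn=True, pending={}
Op 6: UPDATE a=3 (pending; pending now {a=3})
Op 7: ROLLBACK: discarded pending ['a']; in_txn=False
Final committed: {a=14, c=24, d=10, e=18}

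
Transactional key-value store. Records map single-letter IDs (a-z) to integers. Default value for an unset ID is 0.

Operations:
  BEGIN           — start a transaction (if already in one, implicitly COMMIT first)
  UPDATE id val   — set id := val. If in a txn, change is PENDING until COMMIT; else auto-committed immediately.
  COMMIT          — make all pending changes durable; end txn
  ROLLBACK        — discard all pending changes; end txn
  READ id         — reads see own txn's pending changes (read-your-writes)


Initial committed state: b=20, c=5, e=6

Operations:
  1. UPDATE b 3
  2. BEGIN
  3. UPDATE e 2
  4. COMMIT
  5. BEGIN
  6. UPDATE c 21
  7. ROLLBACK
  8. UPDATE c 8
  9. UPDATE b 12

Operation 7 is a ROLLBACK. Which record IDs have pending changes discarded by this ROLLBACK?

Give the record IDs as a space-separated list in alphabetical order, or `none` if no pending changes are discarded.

Answer: c

Derivation:
Initial committed: {b=20, c=5, e=6}
Op 1: UPDATE b=3 (auto-commit; committed b=3)
Op 2: BEGIN: in_txn=True, pending={}
Op 3: UPDATE e=2 (pending; pending now {e=2})
Op 4: COMMIT: merged ['e'] into committed; committed now {b=3, c=5, e=2}
Op 5: BEGIN: in_txn=True, pending={}
Op 6: UPDATE c=21 (pending; pending now {c=21})
Op 7: ROLLBACK: discarded pending ['c']; in_txn=False
Op 8: UPDATE c=8 (auto-commit; committed c=8)
Op 9: UPDATE b=12 (auto-commit; committed b=12)
ROLLBACK at op 7 discards: ['c']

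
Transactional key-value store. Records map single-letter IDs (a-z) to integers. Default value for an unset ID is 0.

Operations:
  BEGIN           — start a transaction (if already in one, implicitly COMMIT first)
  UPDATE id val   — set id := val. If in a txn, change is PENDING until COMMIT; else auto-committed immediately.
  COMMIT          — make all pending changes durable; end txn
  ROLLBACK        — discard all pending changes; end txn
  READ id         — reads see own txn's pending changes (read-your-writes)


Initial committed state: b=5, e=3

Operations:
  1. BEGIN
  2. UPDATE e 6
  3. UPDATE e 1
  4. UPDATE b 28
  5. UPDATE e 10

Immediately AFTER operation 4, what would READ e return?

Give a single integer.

Initial committed: {b=5, e=3}
Op 1: BEGIN: in_txn=True, pending={}
Op 2: UPDATE e=6 (pending; pending now {e=6})
Op 3: UPDATE e=1 (pending; pending now {e=1})
Op 4: UPDATE b=28 (pending; pending now {b=28, e=1})
After op 4: visible(e) = 1 (pending={b=28, e=1}, committed={b=5, e=3})

Answer: 1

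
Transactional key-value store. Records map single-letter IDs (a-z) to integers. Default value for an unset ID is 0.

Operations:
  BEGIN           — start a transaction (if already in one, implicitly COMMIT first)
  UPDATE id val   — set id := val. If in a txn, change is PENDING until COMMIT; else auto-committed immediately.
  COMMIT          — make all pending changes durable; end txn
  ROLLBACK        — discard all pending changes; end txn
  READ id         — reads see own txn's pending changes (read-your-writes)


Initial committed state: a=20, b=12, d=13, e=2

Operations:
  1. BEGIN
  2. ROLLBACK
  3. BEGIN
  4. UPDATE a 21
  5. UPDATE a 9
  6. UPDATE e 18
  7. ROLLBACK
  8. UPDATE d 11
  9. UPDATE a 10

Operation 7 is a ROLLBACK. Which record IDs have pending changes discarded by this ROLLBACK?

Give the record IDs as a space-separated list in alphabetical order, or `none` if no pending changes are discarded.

Initial committed: {a=20, b=12, d=13, e=2}
Op 1: BEGIN: in_txn=True, pending={}
Op 2: ROLLBACK: discarded pending []; in_txn=False
Op 3: BEGIN: in_txn=True, pending={}
Op 4: UPDATE a=21 (pending; pending now {a=21})
Op 5: UPDATE a=9 (pending; pending now {a=9})
Op 6: UPDATE e=18 (pending; pending now {a=9, e=18})
Op 7: ROLLBACK: discarded pending ['a', 'e']; in_txn=False
Op 8: UPDATE d=11 (auto-commit; committed d=11)
Op 9: UPDATE a=10 (auto-commit; committed a=10)
ROLLBACK at op 7 discards: ['a', 'e']

Answer: a e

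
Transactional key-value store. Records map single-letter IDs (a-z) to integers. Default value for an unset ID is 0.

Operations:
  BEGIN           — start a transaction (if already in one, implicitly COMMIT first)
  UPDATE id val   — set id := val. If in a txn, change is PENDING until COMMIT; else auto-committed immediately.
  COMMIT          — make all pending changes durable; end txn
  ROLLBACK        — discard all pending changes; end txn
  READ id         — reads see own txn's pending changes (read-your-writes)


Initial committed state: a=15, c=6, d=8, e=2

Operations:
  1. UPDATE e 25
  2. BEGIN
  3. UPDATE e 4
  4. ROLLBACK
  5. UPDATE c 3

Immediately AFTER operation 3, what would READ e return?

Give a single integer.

Initial committed: {a=15, c=6, d=8, e=2}
Op 1: UPDATE e=25 (auto-commit; committed e=25)
Op 2: BEGIN: in_txn=True, pending={}
Op 3: UPDATE e=4 (pending; pending now {e=4})
After op 3: visible(e) = 4 (pending={e=4}, committed={a=15, c=6, d=8, e=25})

Answer: 4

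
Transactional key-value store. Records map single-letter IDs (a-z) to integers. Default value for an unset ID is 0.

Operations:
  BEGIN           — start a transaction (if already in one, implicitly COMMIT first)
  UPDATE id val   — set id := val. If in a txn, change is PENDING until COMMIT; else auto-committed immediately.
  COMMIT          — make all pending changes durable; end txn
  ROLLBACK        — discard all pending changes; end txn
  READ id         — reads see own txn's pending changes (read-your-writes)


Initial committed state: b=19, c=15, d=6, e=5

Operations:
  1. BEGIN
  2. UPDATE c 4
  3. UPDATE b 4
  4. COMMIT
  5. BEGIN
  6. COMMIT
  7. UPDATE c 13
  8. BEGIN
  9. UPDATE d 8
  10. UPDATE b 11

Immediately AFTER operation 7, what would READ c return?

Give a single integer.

Initial committed: {b=19, c=15, d=6, e=5}
Op 1: BEGIN: in_txn=True, pending={}
Op 2: UPDATE c=4 (pending; pending now {c=4})
Op 3: UPDATE b=4 (pending; pending now {b=4, c=4})
Op 4: COMMIT: merged ['b', 'c'] into committed; committed now {b=4, c=4, d=6, e=5}
Op 5: BEGIN: in_txn=True, pending={}
Op 6: COMMIT: merged [] into committed; committed now {b=4, c=4, d=6, e=5}
Op 7: UPDATE c=13 (auto-commit; committed c=13)
After op 7: visible(c) = 13 (pending={}, committed={b=4, c=13, d=6, e=5})

Answer: 13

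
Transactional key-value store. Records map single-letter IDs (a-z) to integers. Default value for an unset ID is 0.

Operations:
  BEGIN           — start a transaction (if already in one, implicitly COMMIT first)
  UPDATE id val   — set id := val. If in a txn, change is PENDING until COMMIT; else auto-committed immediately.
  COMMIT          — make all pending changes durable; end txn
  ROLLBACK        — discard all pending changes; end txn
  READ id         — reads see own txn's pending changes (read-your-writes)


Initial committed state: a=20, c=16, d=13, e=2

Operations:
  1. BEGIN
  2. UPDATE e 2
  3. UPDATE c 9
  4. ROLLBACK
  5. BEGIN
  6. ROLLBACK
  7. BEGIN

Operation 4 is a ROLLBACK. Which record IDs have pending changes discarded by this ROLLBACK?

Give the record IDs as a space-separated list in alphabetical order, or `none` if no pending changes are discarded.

Initial committed: {a=20, c=16, d=13, e=2}
Op 1: BEGIN: in_txn=True, pending={}
Op 2: UPDATE e=2 (pending; pending now {e=2})
Op 3: UPDATE c=9 (pending; pending now {c=9, e=2})
Op 4: ROLLBACK: discarded pending ['c', 'e']; in_txn=False
Op 5: BEGIN: in_txn=True, pending={}
Op 6: ROLLBACK: discarded pending []; in_txn=False
Op 7: BEGIN: in_txn=True, pending={}
ROLLBACK at op 4 discards: ['c', 'e']

Answer: c e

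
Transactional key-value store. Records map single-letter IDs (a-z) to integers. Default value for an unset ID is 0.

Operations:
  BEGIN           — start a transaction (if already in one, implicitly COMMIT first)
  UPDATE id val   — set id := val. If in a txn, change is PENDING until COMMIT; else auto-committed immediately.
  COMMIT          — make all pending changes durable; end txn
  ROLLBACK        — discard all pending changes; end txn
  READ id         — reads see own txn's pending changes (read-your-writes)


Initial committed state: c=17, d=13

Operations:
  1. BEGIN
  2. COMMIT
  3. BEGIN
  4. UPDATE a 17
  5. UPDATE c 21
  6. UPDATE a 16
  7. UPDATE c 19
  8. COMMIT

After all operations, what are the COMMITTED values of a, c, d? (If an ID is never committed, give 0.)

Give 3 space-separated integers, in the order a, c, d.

Initial committed: {c=17, d=13}
Op 1: BEGIN: in_txn=True, pending={}
Op 2: COMMIT: merged [] into committed; committed now {c=17, d=13}
Op 3: BEGIN: in_txn=True, pending={}
Op 4: UPDATE a=17 (pending; pending now {a=17})
Op 5: UPDATE c=21 (pending; pending now {a=17, c=21})
Op 6: UPDATE a=16 (pending; pending now {a=16, c=21})
Op 7: UPDATE c=19 (pending; pending now {a=16, c=19})
Op 8: COMMIT: merged ['a', 'c'] into committed; committed now {a=16, c=19, d=13}
Final committed: {a=16, c=19, d=13}

Answer: 16 19 13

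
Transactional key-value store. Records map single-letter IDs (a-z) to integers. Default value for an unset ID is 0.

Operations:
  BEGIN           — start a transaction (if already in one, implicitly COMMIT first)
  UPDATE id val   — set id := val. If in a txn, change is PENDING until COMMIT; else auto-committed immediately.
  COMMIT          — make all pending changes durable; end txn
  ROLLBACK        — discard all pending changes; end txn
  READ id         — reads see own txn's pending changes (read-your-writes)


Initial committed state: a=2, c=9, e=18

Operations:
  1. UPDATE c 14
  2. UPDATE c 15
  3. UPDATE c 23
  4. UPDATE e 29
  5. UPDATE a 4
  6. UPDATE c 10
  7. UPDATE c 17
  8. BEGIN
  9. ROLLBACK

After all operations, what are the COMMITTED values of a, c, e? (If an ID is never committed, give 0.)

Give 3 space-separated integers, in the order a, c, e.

Answer: 4 17 29

Derivation:
Initial committed: {a=2, c=9, e=18}
Op 1: UPDATE c=14 (auto-commit; committed c=14)
Op 2: UPDATE c=15 (auto-commit; committed c=15)
Op 3: UPDATE c=23 (auto-commit; committed c=23)
Op 4: UPDATE e=29 (auto-commit; committed e=29)
Op 5: UPDATE a=4 (auto-commit; committed a=4)
Op 6: UPDATE c=10 (auto-commit; committed c=10)
Op 7: UPDATE c=17 (auto-commit; committed c=17)
Op 8: BEGIN: in_txn=True, pending={}
Op 9: ROLLBACK: discarded pending []; in_txn=False
Final committed: {a=4, c=17, e=29}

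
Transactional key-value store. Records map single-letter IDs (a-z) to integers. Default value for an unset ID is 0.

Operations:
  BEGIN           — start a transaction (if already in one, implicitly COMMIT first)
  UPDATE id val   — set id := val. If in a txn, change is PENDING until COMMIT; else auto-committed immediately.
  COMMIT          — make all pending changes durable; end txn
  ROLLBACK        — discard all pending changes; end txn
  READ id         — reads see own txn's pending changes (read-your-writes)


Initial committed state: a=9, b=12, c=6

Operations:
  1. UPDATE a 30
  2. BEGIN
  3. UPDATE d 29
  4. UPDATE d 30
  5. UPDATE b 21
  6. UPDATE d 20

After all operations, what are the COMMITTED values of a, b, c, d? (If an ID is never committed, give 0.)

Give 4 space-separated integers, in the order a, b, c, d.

Answer: 30 12 6 0

Derivation:
Initial committed: {a=9, b=12, c=6}
Op 1: UPDATE a=30 (auto-commit; committed a=30)
Op 2: BEGIN: in_txn=True, pending={}
Op 3: UPDATE d=29 (pending; pending now {d=29})
Op 4: UPDATE d=30 (pending; pending now {d=30})
Op 5: UPDATE b=21 (pending; pending now {b=21, d=30})
Op 6: UPDATE d=20 (pending; pending now {b=21, d=20})
Final committed: {a=30, b=12, c=6}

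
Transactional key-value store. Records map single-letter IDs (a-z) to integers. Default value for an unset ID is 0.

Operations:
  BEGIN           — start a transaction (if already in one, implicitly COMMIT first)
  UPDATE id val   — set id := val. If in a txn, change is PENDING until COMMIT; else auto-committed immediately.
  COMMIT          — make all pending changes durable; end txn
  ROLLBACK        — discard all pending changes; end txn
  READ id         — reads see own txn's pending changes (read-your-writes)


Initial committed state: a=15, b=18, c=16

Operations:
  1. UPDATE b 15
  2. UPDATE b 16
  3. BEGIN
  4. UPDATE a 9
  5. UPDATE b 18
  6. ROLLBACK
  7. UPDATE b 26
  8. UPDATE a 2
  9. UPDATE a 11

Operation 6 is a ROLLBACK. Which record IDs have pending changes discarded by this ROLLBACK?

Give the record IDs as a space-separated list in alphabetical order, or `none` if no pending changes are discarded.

Initial committed: {a=15, b=18, c=16}
Op 1: UPDATE b=15 (auto-commit; committed b=15)
Op 2: UPDATE b=16 (auto-commit; committed b=16)
Op 3: BEGIN: in_txn=True, pending={}
Op 4: UPDATE a=9 (pending; pending now {a=9})
Op 5: UPDATE b=18 (pending; pending now {a=9, b=18})
Op 6: ROLLBACK: discarded pending ['a', 'b']; in_txn=False
Op 7: UPDATE b=26 (auto-commit; committed b=26)
Op 8: UPDATE a=2 (auto-commit; committed a=2)
Op 9: UPDATE a=11 (auto-commit; committed a=11)
ROLLBACK at op 6 discards: ['a', 'b']

Answer: a b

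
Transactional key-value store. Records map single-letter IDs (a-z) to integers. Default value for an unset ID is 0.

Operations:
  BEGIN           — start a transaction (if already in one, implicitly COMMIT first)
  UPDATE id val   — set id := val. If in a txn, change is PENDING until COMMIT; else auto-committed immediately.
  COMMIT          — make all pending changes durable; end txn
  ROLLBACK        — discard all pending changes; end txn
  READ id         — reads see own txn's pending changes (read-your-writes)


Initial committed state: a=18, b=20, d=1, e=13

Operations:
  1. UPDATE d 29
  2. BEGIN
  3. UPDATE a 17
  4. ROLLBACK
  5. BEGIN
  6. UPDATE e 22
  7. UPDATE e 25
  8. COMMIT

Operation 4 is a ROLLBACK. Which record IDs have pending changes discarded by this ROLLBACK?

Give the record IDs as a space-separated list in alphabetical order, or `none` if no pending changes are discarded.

Answer: a

Derivation:
Initial committed: {a=18, b=20, d=1, e=13}
Op 1: UPDATE d=29 (auto-commit; committed d=29)
Op 2: BEGIN: in_txn=True, pending={}
Op 3: UPDATE a=17 (pending; pending now {a=17})
Op 4: ROLLBACK: discarded pending ['a']; in_txn=False
Op 5: BEGIN: in_txn=True, pending={}
Op 6: UPDATE e=22 (pending; pending now {e=22})
Op 7: UPDATE e=25 (pending; pending now {e=25})
Op 8: COMMIT: merged ['e'] into committed; committed now {a=18, b=20, d=29, e=25}
ROLLBACK at op 4 discards: ['a']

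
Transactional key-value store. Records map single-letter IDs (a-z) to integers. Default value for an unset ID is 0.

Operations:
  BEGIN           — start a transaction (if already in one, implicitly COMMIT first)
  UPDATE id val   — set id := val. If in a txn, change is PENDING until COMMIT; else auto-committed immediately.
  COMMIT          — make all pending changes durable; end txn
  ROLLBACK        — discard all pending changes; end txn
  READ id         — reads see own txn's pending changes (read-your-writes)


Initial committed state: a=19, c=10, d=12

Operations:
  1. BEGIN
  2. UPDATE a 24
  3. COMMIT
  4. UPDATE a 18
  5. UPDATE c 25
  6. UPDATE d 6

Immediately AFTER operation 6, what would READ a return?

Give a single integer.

Answer: 18

Derivation:
Initial committed: {a=19, c=10, d=12}
Op 1: BEGIN: in_txn=True, pending={}
Op 2: UPDATE a=24 (pending; pending now {a=24})
Op 3: COMMIT: merged ['a'] into committed; committed now {a=24, c=10, d=12}
Op 4: UPDATE a=18 (auto-commit; committed a=18)
Op 5: UPDATE c=25 (auto-commit; committed c=25)
Op 6: UPDATE d=6 (auto-commit; committed d=6)
After op 6: visible(a) = 18 (pending={}, committed={a=18, c=25, d=6})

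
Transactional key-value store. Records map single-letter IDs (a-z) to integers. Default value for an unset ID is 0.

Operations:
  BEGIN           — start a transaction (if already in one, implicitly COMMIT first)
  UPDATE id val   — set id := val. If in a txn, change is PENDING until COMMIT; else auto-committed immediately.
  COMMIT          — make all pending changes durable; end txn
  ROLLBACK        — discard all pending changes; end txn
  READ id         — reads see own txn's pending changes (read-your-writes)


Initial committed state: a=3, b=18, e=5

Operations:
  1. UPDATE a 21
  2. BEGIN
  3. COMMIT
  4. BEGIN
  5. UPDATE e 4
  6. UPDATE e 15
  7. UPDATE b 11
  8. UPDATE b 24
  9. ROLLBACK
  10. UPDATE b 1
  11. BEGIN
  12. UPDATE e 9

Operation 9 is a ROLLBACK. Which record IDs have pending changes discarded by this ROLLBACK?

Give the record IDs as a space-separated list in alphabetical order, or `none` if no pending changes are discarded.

Answer: b e

Derivation:
Initial committed: {a=3, b=18, e=5}
Op 1: UPDATE a=21 (auto-commit; committed a=21)
Op 2: BEGIN: in_txn=True, pending={}
Op 3: COMMIT: merged [] into committed; committed now {a=21, b=18, e=5}
Op 4: BEGIN: in_txn=True, pending={}
Op 5: UPDATE e=4 (pending; pending now {e=4})
Op 6: UPDATE e=15 (pending; pending now {e=15})
Op 7: UPDATE b=11 (pending; pending now {b=11, e=15})
Op 8: UPDATE b=24 (pending; pending now {b=24, e=15})
Op 9: ROLLBACK: discarded pending ['b', 'e']; in_txn=False
Op 10: UPDATE b=1 (auto-commit; committed b=1)
Op 11: BEGIN: in_txn=True, pending={}
Op 12: UPDATE e=9 (pending; pending now {e=9})
ROLLBACK at op 9 discards: ['b', 'e']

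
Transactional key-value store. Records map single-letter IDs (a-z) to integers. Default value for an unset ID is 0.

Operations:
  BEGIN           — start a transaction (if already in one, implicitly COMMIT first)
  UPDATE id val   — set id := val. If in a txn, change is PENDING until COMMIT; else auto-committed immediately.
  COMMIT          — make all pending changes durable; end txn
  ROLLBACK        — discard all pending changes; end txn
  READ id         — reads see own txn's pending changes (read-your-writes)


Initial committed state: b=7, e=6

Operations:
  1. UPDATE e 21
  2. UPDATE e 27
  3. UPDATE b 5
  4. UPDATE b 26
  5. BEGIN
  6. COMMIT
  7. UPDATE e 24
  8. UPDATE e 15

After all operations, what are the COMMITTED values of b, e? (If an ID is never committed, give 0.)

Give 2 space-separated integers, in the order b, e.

Answer: 26 15

Derivation:
Initial committed: {b=7, e=6}
Op 1: UPDATE e=21 (auto-commit; committed e=21)
Op 2: UPDATE e=27 (auto-commit; committed e=27)
Op 3: UPDATE b=5 (auto-commit; committed b=5)
Op 4: UPDATE b=26 (auto-commit; committed b=26)
Op 5: BEGIN: in_txn=True, pending={}
Op 6: COMMIT: merged [] into committed; committed now {b=26, e=27}
Op 7: UPDATE e=24 (auto-commit; committed e=24)
Op 8: UPDATE e=15 (auto-commit; committed e=15)
Final committed: {b=26, e=15}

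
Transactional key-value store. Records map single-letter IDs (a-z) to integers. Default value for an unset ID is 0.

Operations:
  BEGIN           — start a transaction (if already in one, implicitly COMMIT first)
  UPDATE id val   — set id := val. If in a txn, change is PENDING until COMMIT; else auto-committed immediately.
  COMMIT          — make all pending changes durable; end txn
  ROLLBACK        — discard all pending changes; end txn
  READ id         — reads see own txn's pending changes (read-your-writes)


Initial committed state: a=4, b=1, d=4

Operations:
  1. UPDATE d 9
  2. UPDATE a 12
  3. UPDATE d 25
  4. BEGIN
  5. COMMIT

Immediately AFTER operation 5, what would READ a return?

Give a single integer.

Answer: 12

Derivation:
Initial committed: {a=4, b=1, d=4}
Op 1: UPDATE d=9 (auto-commit; committed d=9)
Op 2: UPDATE a=12 (auto-commit; committed a=12)
Op 3: UPDATE d=25 (auto-commit; committed d=25)
Op 4: BEGIN: in_txn=True, pending={}
Op 5: COMMIT: merged [] into committed; committed now {a=12, b=1, d=25}
After op 5: visible(a) = 12 (pending={}, committed={a=12, b=1, d=25})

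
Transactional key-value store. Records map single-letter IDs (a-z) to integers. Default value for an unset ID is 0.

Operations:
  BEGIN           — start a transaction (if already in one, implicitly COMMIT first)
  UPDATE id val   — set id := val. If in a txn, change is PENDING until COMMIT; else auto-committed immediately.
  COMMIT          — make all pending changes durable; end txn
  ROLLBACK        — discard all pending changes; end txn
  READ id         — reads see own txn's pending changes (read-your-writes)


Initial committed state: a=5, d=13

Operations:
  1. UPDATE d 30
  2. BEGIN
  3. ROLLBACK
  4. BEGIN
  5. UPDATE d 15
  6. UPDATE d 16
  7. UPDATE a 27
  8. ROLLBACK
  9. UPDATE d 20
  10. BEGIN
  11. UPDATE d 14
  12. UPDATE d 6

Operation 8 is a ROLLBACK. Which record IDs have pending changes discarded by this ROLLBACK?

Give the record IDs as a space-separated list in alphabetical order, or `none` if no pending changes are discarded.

Answer: a d

Derivation:
Initial committed: {a=5, d=13}
Op 1: UPDATE d=30 (auto-commit; committed d=30)
Op 2: BEGIN: in_txn=True, pending={}
Op 3: ROLLBACK: discarded pending []; in_txn=False
Op 4: BEGIN: in_txn=True, pending={}
Op 5: UPDATE d=15 (pending; pending now {d=15})
Op 6: UPDATE d=16 (pending; pending now {d=16})
Op 7: UPDATE a=27 (pending; pending now {a=27, d=16})
Op 8: ROLLBACK: discarded pending ['a', 'd']; in_txn=False
Op 9: UPDATE d=20 (auto-commit; committed d=20)
Op 10: BEGIN: in_txn=True, pending={}
Op 11: UPDATE d=14 (pending; pending now {d=14})
Op 12: UPDATE d=6 (pending; pending now {d=6})
ROLLBACK at op 8 discards: ['a', 'd']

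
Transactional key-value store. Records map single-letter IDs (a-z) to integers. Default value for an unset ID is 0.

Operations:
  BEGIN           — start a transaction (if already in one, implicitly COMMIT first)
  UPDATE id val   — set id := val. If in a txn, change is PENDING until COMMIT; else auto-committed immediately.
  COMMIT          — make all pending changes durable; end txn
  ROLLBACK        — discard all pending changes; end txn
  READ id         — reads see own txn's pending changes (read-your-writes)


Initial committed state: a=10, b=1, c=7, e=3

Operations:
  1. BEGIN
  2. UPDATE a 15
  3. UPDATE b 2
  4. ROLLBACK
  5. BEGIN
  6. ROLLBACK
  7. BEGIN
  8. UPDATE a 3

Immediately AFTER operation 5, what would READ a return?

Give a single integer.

Answer: 10

Derivation:
Initial committed: {a=10, b=1, c=7, e=3}
Op 1: BEGIN: in_txn=True, pending={}
Op 2: UPDATE a=15 (pending; pending now {a=15})
Op 3: UPDATE b=2 (pending; pending now {a=15, b=2})
Op 4: ROLLBACK: discarded pending ['a', 'b']; in_txn=False
Op 5: BEGIN: in_txn=True, pending={}
After op 5: visible(a) = 10 (pending={}, committed={a=10, b=1, c=7, e=3})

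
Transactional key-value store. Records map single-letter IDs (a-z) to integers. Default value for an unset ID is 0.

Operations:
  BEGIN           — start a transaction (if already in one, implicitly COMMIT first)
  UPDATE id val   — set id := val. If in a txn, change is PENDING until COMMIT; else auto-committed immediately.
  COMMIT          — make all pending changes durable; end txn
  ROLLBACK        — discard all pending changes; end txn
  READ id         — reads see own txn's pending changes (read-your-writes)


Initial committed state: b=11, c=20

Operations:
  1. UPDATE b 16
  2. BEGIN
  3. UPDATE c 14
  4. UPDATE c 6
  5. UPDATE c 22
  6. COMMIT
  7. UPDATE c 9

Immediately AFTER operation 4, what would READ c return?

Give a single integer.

Initial committed: {b=11, c=20}
Op 1: UPDATE b=16 (auto-commit; committed b=16)
Op 2: BEGIN: in_txn=True, pending={}
Op 3: UPDATE c=14 (pending; pending now {c=14})
Op 4: UPDATE c=6 (pending; pending now {c=6})
After op 4: visible(c) = 6 (pending={c=6}, committed={b=16, c=20})

Answer: 6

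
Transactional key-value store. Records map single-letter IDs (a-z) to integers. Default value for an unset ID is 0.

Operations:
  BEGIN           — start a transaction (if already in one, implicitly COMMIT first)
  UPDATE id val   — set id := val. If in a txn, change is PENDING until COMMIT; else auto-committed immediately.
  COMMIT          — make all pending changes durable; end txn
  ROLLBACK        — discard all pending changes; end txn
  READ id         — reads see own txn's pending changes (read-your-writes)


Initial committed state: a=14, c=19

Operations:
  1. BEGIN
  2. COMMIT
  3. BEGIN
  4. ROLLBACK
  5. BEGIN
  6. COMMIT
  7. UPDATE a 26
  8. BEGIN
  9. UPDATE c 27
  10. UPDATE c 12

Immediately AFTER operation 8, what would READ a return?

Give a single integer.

Answer: 26

Derivation:
Initial committed: {a=14, c=19}
Op 1: BEGIN: in_txn=True, pending={}
Op 2: COMMIT: merged [] into committed; committed now {a=14, c=19}
Op 3: BEGIN: in_txn=True, pending={}
Op 4: ROLLBACK: discarded pending []; in_txn=False
Op 5: BEGIN: in_txn=True, pending={}
Op 6: COMMIT: merged [] into committed; committed now {a=14, c=19}
Op 7: UPDATE a=26 (auto-commit; committed a=26)
Op 8: BEGIN: in_txn=True, pending={}
After op 8: visible(a) = 26 (pending={}, committed={a=26, c=19})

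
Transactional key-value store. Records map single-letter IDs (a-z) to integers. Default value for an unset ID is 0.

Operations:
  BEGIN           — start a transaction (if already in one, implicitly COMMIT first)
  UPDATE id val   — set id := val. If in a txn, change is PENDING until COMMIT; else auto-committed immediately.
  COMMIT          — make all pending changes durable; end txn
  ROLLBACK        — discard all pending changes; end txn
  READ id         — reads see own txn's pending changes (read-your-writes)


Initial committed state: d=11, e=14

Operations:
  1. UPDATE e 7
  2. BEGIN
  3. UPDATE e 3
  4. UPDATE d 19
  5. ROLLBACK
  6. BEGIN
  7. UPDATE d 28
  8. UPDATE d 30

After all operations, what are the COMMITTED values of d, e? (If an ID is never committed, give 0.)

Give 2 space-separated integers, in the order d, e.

Answer: 11 7

Derivation:
Initial committed: {d=11, e=14}
Op 1: UPDATE e=7 (auto-commit; committed e=7)
Op 2: BEGIN: in_txn=True, pending={}
Op 3: UPDATE e=3 (pending; pending now {e=3})
Op 4: UPDATE d=19 (pending; pending now {d=19, e=3})
Op 5: ROLLBACK: discarded pending ['d', 'e']; in_txn=False
Op 6: BEGIN: in_txn=True, pending={}
Op 7: UPDATE d=28 (pending; pending now {d=28})
Op 8: UPDATE d=30 (pending; pending now {d=30})
Final committed: {d=11, e=7}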